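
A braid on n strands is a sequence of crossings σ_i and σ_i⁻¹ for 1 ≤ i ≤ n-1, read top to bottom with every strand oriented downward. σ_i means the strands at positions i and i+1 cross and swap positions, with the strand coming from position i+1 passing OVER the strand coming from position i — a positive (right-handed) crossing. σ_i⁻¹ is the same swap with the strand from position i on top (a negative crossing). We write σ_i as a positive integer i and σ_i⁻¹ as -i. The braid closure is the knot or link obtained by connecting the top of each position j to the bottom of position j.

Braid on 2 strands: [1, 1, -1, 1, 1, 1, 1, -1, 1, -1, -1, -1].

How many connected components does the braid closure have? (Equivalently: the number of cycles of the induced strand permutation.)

2

Derivation:
Track the strand permutation on 2 strands, starting from identity.
  step 1: s1 swaps positions 1,2 -> [2 1]
  step 2: s1 swaps positions 1,2 -> [1 2]
  step 3: s1^-1 swaps positions 1,2 -> [2 1]
  step 4: s1 swaps positions 1,2 -> [1 2]
  step 5: s1 swaps positions 1,2 -> [2 1]
  step 6: s1 swaps positions 1,2 -> [1 2]
  step 7: s1 swaps positions 1,2 -> [2 1]
  step 8: s1^-1 swaps positions 1,2 -> [1 2]
  step 9: s1 swaps positions 1,2 -> [2 1]
  step 10: s1^-1 swaps positions 1,2 -> [1 2]
  step 11: s1^-1 swaps positions 1,2 -> [2 1]
  step 12: s1^-1 swaps positions 1,2 -> [1 2]
Final permutation (position -> original strand): [1 2]
Closure components = cycle count of this permutation = 2.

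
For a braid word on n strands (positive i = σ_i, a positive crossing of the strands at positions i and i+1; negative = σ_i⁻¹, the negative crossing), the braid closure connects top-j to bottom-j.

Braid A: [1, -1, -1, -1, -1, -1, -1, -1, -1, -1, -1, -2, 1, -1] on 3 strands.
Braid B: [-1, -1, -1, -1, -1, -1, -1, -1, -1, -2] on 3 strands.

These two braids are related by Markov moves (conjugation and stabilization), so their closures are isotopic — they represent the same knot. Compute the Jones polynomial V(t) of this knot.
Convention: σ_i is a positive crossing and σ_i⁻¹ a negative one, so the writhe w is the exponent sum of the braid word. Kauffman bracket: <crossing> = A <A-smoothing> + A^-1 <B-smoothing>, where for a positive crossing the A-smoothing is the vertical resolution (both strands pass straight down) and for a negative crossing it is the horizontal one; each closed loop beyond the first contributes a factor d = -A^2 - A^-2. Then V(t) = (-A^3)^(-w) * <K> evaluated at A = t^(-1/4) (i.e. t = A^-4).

Markov-equivalent braids have isotopic closures, hence identical knot invariants. Strip the Markov moves from each word to reach a common short braid β, then compute V(t) once on β.
Braid A: s1 s1^-1 s1^-1 s1^-1 s1^-1 s1^-1 s1^-1 s1^-1 s1^-1 s1^-1 s1^-1 s2^-1 s1 s1^-1 on 3 strands reduces by inverse Markov moves (closure unchanged at each step):
  Deconjugate: the word is γ·β·γ⁻¹ with γ = s1 s1^-1 (prefix) and γ⁻¹ = s1 s1^-1 (suffix); strip both.
  Destabilize: the word has the form β·s2^-1 where s2^-1 occurs only as the final letter (β ∈ B_2); drop it and the last strand → 2 strands.
Reduced to β = s1^-1 s1^-1 s1^-1 s1^-1 s1^-1 s1^-1 s1^-1 s1^-1 s1^-1 on 2 strands, 9 crossings.
Braid B: s1^-1 s1^-1 s1^-1 s1^-1 s1^-1 s1^-1 s1^-1 s1^-1 s1^-1 s2^-1 on 3 strands reduces by inverse Markov moves (closure unchanged at each step):
  Destabilize: the word has the form β·s2^-1 where s2^-1 occurs only as the final letter (β ∈ B_2); drop it and the last strand → 2 strands.
Reduced to β = s1^-1 s1^-1 s1^-1 s1^-1 s1^-1 s1^-1 s1^-1 s1^-1 s1^-1 on 2 strands, 9 crossings.
Both give the same β = s1^-1 s1^-1 s1^-1 s1^-1 s1^-1 s1^-1 s1^-1 s1^-1 s1^-1 on 2 strands, so one state sum suffices:
Braid: s1^-1 s1^-1 s1^-1 s1^-1 s1^-1 s1^-1 s1^-1 s1^-1 s1^-1 on 2 strands, 9 crossings.
Writhe w = (#positive) - (#negative) = 0 - 9 = -9.
Computing the Kauffman bracket via state sum. There are 2^9 = 512 states.
For each crossing: s=0 is the vertical smoothing, s=1 horizontal. Crossing k contributes A^(sign_k * (1 - 2*s_k)); loop factor d = -A^2 - A^-2.
Tabulate the states by total A-exponent and number of loops L (A-exp: L × count):
  A^9: L=9 ×1
  A^7: L=8 ×9
  A^5: L=7 ×36
  A^3: L=6 ×84
  A^1: L=5 ×126
  A^-1: L=4 ×126
  A^-3: L=3 ×84
  A^-5: L=2 ×36
  A^-7: L=1 ×9
  A^-9: L=2 ×1
Each group contributes A^e * Σ count * d^(L-1):
Powers of d = -A^2 - A^-2: d^2 = A^4 + 2 + A^-4; d^3 = -A^6 - 3*A^2 - 3*A^-2 - A^-6; d^4 = A^8 + 4*A^4 + 6 + 4*A^-4 + A^-8; d^5 = -A^10 - 5*A^6 - 10*A^2 - 10*A^-2 - 5*A^-6 - A^-10; d^6 = A^12 + 6*A^8 + 15*A^4 + 20 + 15*A^-4 + 6*A^-8 + A^-12; d^7 = -A^14 - 7*A^10 - 21*A^6 - 35*A^2 - 35*A^-2 - 21*A^-6 - 7*A^-10 - A^-14; d^8 = A^16 + 8*A^12 + 28*A^8 + 56*A^4 + 70 + 56*A^-4 + 28*A^-8 + 8*A^-12 + A^-16.
  A^9 * (d^8) = A^25 + 8*A^21 + 28*A^17 + 56*A^13 + 70*A^9 + 56*A^5 + 28*A + 8*A^-3 + A^-7
  A^7 * (9*d^7) = -9*A^21 - 63*A^17 - 189*A^13 - 315*A^9 - 315*A^5 - 189*A - 63*A^-3 - 9*A^-7
  A^5 * (36*d^6) = 36*A^17 + 216*A^13 + 540*A^9 + 720*A^5 + 540*A + 216*A^-3 + 36*A^-7
  A^3 * (84*d^5) = -84*A^13 - 420*A^9 - 840*A^5 - 840*A - 420*A^-3 - 84*A^-7
  A^1 * (126*d^4) = 126*A^9 + 504*A^5 + 756*A + 504*A^-3 + 126*A^-7
  A^-1 * (126*d^3) = -126*A^5 - 378*A - 378*A^-3 - 126*A^-7
  A^-3 * (84*d^2) = 84*A + 168*A^-3 + 84*A^-7
  A^-5 * (36*d) = -36*A^-3 - 36*A^-7
  A^-7 * (9) = 9*A^-7
  A^-9 * (d) = -A^-7 - A^-11
Summing the groups: <K> = A^25 - A^21 + A^17 - A^13 + A^9 - A^5 + A - A^-3 - A^-11
Normalise by the writhe: (-A^3)^(-w) = (-A^3)^(9) = -A^27, so f(A) = -A^27 * <K> = -A^52 + A^48 - A^44 + A^40 - A^36 + A^32 - A^28 + A^24 + A^16.
Substitute A = t^(-1/4), i.e. A^e → t^(-e/4): V(t) = t^-4 + t^-6 - t^-7 + t^-8 - t^-9 + t^-10 - t^-11 + t^-12 - t^-13

Answer: t^-4 + t^-6 - t^-7 + t^-8 - t^-9 + t^-10 - t^-11 + t^-12 - t^-13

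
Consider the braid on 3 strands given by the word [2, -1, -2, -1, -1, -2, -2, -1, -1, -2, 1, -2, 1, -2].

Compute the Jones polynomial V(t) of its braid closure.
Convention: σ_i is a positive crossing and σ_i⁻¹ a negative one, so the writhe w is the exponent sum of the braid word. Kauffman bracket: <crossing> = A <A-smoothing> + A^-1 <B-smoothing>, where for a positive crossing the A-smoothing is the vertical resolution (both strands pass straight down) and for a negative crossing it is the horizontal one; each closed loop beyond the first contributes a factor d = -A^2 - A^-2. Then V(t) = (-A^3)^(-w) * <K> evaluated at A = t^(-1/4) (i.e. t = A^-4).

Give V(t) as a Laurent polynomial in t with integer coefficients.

t^-3 + t^-6 - t^-7 + t^-8 - t^-9 + t^-10 - t^-11

Derivation:
The presented braid s2 s1^-1 s2^-1 s1^-1 s1^-1 s2^-1 s2^-1 s1^-1 s1^-1 s2^-1 s1 s2^-1 s1 s2^-1 on 3 strands reduces by inverse Markov moves (closure unchanged at each step):
  Deconjugate: the word is γ·β·γ⁻¹ with γ = s2 (prefix) and γ⁻¹ = s2^-1 (suffix); strip both.
  Deconjugate: the word is γ·β·γ⁻¹ with γ = s1^-1 (prefix) and γ⁻¹ = s1 (suffix); strip both.
Reduced to β = s2^-1 s1^-1 s1^-1 s2^-1 s2^-1 s1^-1 s1^-1 s2^-1 s1 s2^-1 on 3 strands, 10 crossings.
Compute on β:
Braid: s2^-1 s1^-1 s1^-1 s2^-1 s2^-1 s1^-1 s1^-1 s2^-1 s1 s2^-1 on 3 strands, 10 crossings.
Writhe w = (#positive) - (#negative) = 1 - 9 = -8.
Computing the Kauffman bracket via state sum. There are 2^10 = 1024 states.
For each crossing: s=0 is the vertical smoothing, s=1 horizontal. Crossing k contributes A^(sign_k * (1 - 2*s_k)); loop factor d = -A^2 - A^-2.
Tabulate the states by total A-exponent and number of loops L (A-exp: L × count):
  A^10: L=6 ×1
  A^8: L=5 ×10
  A^6: L=4 ×41, L=6 ×4
  A^4: L=3 ×86, L=5 ×34
  A^2: L=2 ×92, L=4 ×114, L=6 ×4
  A^0: L=1 ×40, L=3 ×185, L=5 ×27
  A^-2: L=2 ×142, L=4 ×67, L=6 ×1
  A^-4: L=1 ×40, L=3 ×76, L=5 ×4
  A^-6: L=2 ×39, L=4 ×6
  A^-8: L=1 ×5, L=3 ×5
  A^-10: L=2 ×1
Each group contributes A^e * Σ count * d^(L-1):
Powers of d = -A^2 - A^-2: d^2 = A^4 + 2 + A^-4; d^3 = -A^6 - 3*A^2 - 3*A^-2 - A^-6; d^4 = A^8 + 4*A^4 + 6 + 4*A^-4 + A^-8; d^5 = -A^10 - 5*A^6 - 10*A^2 - 10*A^-2 - 5*A^-6 - A^-10.
  A^10 * (d^5) = -A^20 - 5*A^16 - 10*A^12 - 10*A^8 - 5*A^4 - 1
  A^8 * (10*d^4) = 10*A^16 + 40*A^12 + 60*A^8 + 40*A^4 + 10
  A^6 * (41*d^3 + 4*d^5) = -4*A^16 - 61*A^12 - 163*A^8 - 163*A^4 - 61 - 4*A^-4
  A^4 * (86*d^2 + 34*d^4) = 34*A^12 + 222*A^8 + 376*A^4 + 222 + 34*A^-4
  A^2 * (92*d + 114*d^3 + 4*d^5) = -4*A^12 - 134*A^8 - 474*A^4 - 474 - 134*A^-4 - 4*A^-8
  A^0 * (40 + 185*d^2 + 27*d^4) = 27*A^8 + 293*A^4 + 572 + 293*A^-4 + 27*A^-8
  A^-2 * (142*d + 67*d^3 + d^5) = -A^8 - 72*A^4 - 353 - 353*A^-4 - 72*A^-8 - A^-12
  A^-4 * (40 + 76*d^2 + 4*d^4) = 4*A^4 + 92 + 216*A^-4 + 92*A^-8 + 4*A^-12
  A^-6 * (39*d + 6*d^3) = -6 - 57*A^-4 - 57*A^-8 - 6*A^-12
  A^-8 * (5 + 5*d^2) = 5*A^-4 + 15*A^-8 + 5*A^-12
  A^-10 * (d) = -A^-8 - A^-12
Summing the groups: <K> = -A^20 + A^16 - A^12 + A^8 - A^4 + 1 + A^-12
Normalise by the writhe: (-A^3)^(-w) = (-A^3)^(8) = A^24, so f(A) = A^24 * <K> = -A^44 + A^40 - A^36 + A^32 - A^28 + A^24 + A^12.
Substitute A = t^(-1/4), i.e. A^e → t^(-e/4): V(t) = t^-3 + t^-6 - t^-7 + t^-8 - t^-9 + t^-10 - t^-11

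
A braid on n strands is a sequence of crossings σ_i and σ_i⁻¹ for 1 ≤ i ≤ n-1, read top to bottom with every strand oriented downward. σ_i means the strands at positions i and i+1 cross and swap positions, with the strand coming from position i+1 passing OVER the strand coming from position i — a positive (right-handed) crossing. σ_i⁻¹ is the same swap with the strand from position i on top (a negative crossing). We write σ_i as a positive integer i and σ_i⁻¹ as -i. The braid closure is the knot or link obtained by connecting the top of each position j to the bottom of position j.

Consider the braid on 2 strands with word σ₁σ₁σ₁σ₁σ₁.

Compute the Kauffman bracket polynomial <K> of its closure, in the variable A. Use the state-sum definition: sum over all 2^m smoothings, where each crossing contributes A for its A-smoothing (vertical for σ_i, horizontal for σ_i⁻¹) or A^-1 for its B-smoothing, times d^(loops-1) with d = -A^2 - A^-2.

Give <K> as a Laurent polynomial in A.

-A^7 - A^-1 + A^-5 - A^-9 + A^-13

Derivation:
Braid: s1 s1 s1 s1 s1 on 2 strands, 5 crossings.
Writhe w = (#positive) - (#negative) = 5 - 0 = 5.
State-sum expansion of <K>. There are 2^5 = 32 states.
Each crossing splits two ways (0=vertical, 1=horizontal). The state's weight is A^(#A-smoothings - #B-smoothings) * d^(loops - 1).
  state 00000: A-exp=+5, loops=2, term = A^5 * d^1
  state 00001: A-exp=+3, loops=1, term = A^3 * d^0
  state 00010: A-exp=+3, loops=1, term = A^3 * d^0
  state 00011: A-exp=+1, loops=2, term = A^1 * d^1
  state 00100: A-exp=+3, loops=1, term = A^3 * d^0
  state 00101: A-exp=+1, loops=2, term = A^1 * d^1
  state 00110: A-exp=+1, loops=2, term = A^1 * d^1
  state 00111: A-exp=-1, loops=3, term = A^-1 * d^2
  state 01000: A-exp=+3, loops=1, term = A^3 * d^0
  state 01001: A-exp=+1, loops=2, term = A^1 * d^1
  state 01010: A-exp=+1, loops=2, term = A^1 * d^1
  state 01011: A-exp=-1, loops=3, term = A^-1 * d^2
  state 01100: A-exp=+1, loops=2, term = A^1 * d^1
  state 01101: A-exp=-1, loops=3, term = A^-1 * d^2
  state 01110: A-exp=-1, loops=3, term = A^-1 * d^2
  state 01111: A-exp=-3, loops=4, term = A^-3 * d^3
  state 10000: A-exp=+3, loops=1, term = A^3 * d^0
  state 10001: A-exp=+1, loops=2, term = A^1 * d^1
  state 10010: A-exp=+1, loops=2, term = A^1 * d^1
  state 10011: A-exp=-1, loops=3, term = A^-1 * d^2
  state 10100: A-exp=+1, loops=2, term = A^1 * d^1
  state 10101: A-exp=-1, loops=3, term = A^-1 * d^2
  state 10110: A-exp=-1, loops=3, term = A^-1 * d^2
  state 10111: A-exp=-3, loops=4, term = A^-3 * d^3
  state 11000: A-exp=+1, loops=2, term = A^1 * d^1
  state 11001: A-exp=-1, loops=3, term = A^-1 * d^2
  state 11010: A-exp=-1, loops=3, term = A^-1 * d^2
  state 11011: A-exp=-3, loops=4, term = A^-3 * d^3
  state 11100: A-exp=-1, loops=3, term = A^-1 * d^2
  state 11101: A-exp=-3, loops=4, term = A^-3 * d^3
  state 11110: A-exp=-3, loops=4, term = A^-3 * d^3
  state 11111: A-exp=-5, loops=5, term = A^-5 * d^4
Collect the terms by A-exponent (count of states per loop number):
Powers of d = -A^2 - A^-2: d^2 = A^4 + 2 + A^-4; d^3 = -A^6 - 3*A^2 - 3*A^-2 - A^-6; d^4 = A^8 + 4*A^4 + 6 + 4*A^-4 + A^-8.
  A^5 * (d) = -A^7 - A^3
  A^3 * (5) = 5*A^3
  A^1 * (10*d) = -10*A^3 - 10*A^-1
  A^-1 * (10*d^2) = 10*A^3 + 20*A^-1 + 10*A^-5
  A^-3 * (5*d^3) = -5*A^3 - 15*A^-1 - 15*A^-5 - 5*A^-9
  A^-5 * (d^4) = A^3 + 4*A^-1 + 6*A^-5 + 4*A^-9 + A^-13
Summing the groups: <K> = -A^7 - A^-1 + A^-5 - A^-9 + A^-13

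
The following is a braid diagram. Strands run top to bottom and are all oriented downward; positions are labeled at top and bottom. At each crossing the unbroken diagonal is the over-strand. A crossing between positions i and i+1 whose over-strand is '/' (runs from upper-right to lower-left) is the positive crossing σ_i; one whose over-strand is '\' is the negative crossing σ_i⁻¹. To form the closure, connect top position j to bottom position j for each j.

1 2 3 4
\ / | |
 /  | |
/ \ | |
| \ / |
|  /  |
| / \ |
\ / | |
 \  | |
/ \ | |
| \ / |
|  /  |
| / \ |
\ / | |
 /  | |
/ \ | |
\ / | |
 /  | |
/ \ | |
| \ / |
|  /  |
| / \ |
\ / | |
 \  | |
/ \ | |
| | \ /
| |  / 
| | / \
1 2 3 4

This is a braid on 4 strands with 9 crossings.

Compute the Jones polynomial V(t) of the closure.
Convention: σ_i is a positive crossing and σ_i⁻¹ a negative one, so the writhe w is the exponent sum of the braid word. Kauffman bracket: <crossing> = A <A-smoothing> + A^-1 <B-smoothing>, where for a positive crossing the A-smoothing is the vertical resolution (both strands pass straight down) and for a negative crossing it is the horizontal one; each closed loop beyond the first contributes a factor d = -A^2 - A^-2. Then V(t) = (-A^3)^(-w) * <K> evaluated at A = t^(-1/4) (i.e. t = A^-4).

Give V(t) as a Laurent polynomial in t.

-t^6 + t^5 - t^4 + 2*t^3 - t^2 + t

Derivation:
Reading the diagram top to bottom ('/'-over between positions i,i+1 = s_i, '\'-over = s_i^-1): braid word = s1 s2 s1^-1 s2 s1 s1 s2 s1^-1 s3.
The presented braid s1 s2 s1^-1 s2 s1 s1 s2 s1^-1 s3 on 4 strands reduces by inverse Markov moves (closure unchanged at each step):
  Destabilize: the word has the form β·s3 where s3 occurs only as the final letter (β ∈ B_3); drop it and the last strand → 3 strands.
  Deconjugate: the word is γ·β·γ⁻¹ with γ = s1 (prefix) and γ⁻¹ = s1^-1 (suffix); strip both.
Reduced to β = s2 s1^-1 s2 s1 s1 s2 on 3 strands, 6 crossings.
Compute on β:
Braid: s2 s1^-1 s2 s1 s1 s2 on 3 strands, 6 crossings.
Writhe w = (#positive) - (#negative) = 5 - 1 = 4.
Enumerate smoothing states for the bracket polynomial. There are 2^6 = 64 states.
For each crossing: s=0 is the vertical smoothing, s=1 horizontal. Crossing k contributes A^(sign_k * (1 - 2*s_k)); loop factor d = -A^2 - A^-2.
Tabulate the states by total A-exponent and number of loops L (A-exp: L × count):
  A^6: L=2 ×1
  A^4: L=1 ×3, L=3 ×3
  A^2: L=2 ×14, L=4 ×1
  A^0: L=1 ×10, L=3 ×10
  A^-2: L=2 ×13, L=4 ×2
  A^-4: L=3 ×6
  A^-6: L=4 ×1
Each group contributes A^e * Σ count * d^(L-1):
Powers of d = -A^2 - A^-2: d^2 = A^4 + 2 + A^-4; d^3 = -A^6 - 3*A^2 - 3*A^-2 - A^-6.
  A^6 * (d) = -A^8 - A^4
  A^4 * (3 + 3*d^2) = 3*A^8 + 9*A^4 + 3
  A^2 * (14*d + d^3) = -A^8 - 17*A^4 - 17 - A^-4
  A^0 * (10 + 10*d^2) = 10*A^4 + 30 + 10*A^-4
  A^-2 * (13*d + 2*d^3) = -2*A^4 - 19 - 19*A^-4 - 2*A^-8
  A^-4 * (6*d^2) = 6 + 12*A^-4 + 6*A^-8
  A^-6 * (d^3) = -1 - 3*A^-4 - 3*A^-8 - A^-12
Summing the groups: <K> = A^8 - A^4 + 2 - A^-4 + A^-8 - A^-12
Normalise by the writhe: (-A^3)^(-w) = (-A^3)^(-4) = A^-12, so f(A) = A^-12 * <K> = A^-4 - A^-8 + 2*A^-12 - A^-16 + A^-20 - A^-24.
Substitute A = t^(-1/4), i.e. A^e → t^(-e/4): V(t) = -t^6 + t^5 - t^4 + 2*t^3 - t^2 + t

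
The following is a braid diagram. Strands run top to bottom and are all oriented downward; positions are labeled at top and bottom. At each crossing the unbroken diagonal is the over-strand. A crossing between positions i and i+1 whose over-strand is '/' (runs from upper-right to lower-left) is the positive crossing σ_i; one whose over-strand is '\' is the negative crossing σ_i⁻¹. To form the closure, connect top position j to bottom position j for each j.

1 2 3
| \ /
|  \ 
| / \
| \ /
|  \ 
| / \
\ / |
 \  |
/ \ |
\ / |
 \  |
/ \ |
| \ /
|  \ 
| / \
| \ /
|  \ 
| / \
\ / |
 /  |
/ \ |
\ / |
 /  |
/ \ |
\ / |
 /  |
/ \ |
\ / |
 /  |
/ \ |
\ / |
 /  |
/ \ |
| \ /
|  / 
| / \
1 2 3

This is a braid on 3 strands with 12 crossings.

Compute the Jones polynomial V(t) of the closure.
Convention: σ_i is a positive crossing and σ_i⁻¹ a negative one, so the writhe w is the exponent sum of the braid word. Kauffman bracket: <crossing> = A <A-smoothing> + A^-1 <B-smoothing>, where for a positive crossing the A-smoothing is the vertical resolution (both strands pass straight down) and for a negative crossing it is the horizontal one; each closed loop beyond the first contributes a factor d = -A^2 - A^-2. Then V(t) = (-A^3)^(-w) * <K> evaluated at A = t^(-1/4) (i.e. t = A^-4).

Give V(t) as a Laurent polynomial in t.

-t^4 + t^3 - t^2 + 2*t - 1 + 2*t^-1 - t^-2 + t^-3 - t^-4

Derivation:
Reading the diagram top to bottom ('/'-over between positions i,i+1 = s_i, '\'-over = s_i^-1): braid word = s2^-1 s2^-1 s1^-1 s1^-1 s2^-1 s2^-1 s1 s1 s1 s1 s1 s2.
The presented braid s2^-1 s2^-1 s1^-1 s1^-1 s2^-1 s2^-1 s1 s1 s1 s1 s1 s2 on 3 strands reduces by inverse Markov moves (closure unchanged at each step):
  Deconjugate: the word is γ·β·γ⁻¹ with γ = s2^-1 (prefix) and γ⁻¹ = s2 (suffix); strip both.
Reduced to β = s2^-1 s1^-1 s1^-1 s2^-1 s2^-1 s1 s1 s1 s1 s1 on 3 strands, 10 crossings.
Compute on β:
Braid: s2^-1 s1^-1 s1^-1 s2^-1 s2^-1 s1 s1 s1 s1 s1 on 3 strands, 10 crossings.
Writhe w = (#positive) - (#negative) = 5 - 5 = 0.
Computing the Kauffman bracket via state sum. There are 2^10 = 1024 states.
Each crossing splits two ways (0=vertical, 1=horizontal). The state's weight is A^(#A-smoothings - #B-smoothings) * d^(loops - 1).
Tabulate the states by total A-exponent and number of loops L (A-exp: L × count):
  A^10: L=4 ×1
  A^8: L=3 ×10
  A^6: L=2 ×29, L=4 ×16
  A^4: L=1 ×26, L=3 ×74, L=5 ×20
  A^2: L=2 ×90, L=4 ×105, L=6 ×15
  A^0: L=1 ×15, L=3 ×141, L=5 ×90, L=7 ×6
  A^-2: L=2 ×35, L=4 ×130, L=6 ×44, L=8 ×1
  A^-4: L=3 ×40, L=5 ×69, L=7 ×11
  A^-6: L=4 ×25, L=6 ×19, L=8 ×1
  A^-8: L=5 ×8, L=7 ×2
  A^-10: L=6 ×1
Each group contributes A^e * Σ count * d^(L-1):
Powers of d = -A^2 - A^-2: d^2 = A^4 + 2 + A^-4; d^3 = -A^6 - 3*A^2 - 3*A^-2 - A^-6; d^4 = A^8 + 4*A^4 + 6 + 4*A^-4 + A^-8; d^5 = -A^10 - 5*A^6 - 10*A^2 - 10*A^-2 - 5*A^-6 - A^-10; d^6 = A^12 + 6*A^8 + 15*A^4 + 20 + 15*A^-4 + 6*A^-8 + A^-12; d^7 = -A^14 - 7*A^10 - 21*A^6 - 35*A^2 - 35*A^-2 - 21*A^-6 - 7*A^-10 - A^-14.
  A^10 * (d^3) = -A^16 - 3*A^12 - 3*A^8 - A^4
  A^8 * (10*d^2) = 10*A^12 + 20*A^8 + 10*A^4
  A^6 * (29*d + 16*d^3) = -16*A^12 - 77*A^8 - 77*A^4 - 16
  A^4 * (26 + 74*d^2 + 20*d^4) = 20*A^12 + 154*A^8 + 294*A^4 + 154 + 20*A^-4
  A^2 * (90*d + 105*d^3 + 15*d^5) = -15*A^12 - 180*A^8 - 555*A^4 - 555 - 180*A^-4 - 15*A^-8
  A^0 * (15 + 141*d^2 + 90*d^4 + 6*d^6) = 6*A^12 + 126*A^8 + 591*A^4 + 957 + 591*A^-4 + 126*A^-8 + 6*A^-12
  A^-2 * (35*d + 130*d^3 + 44*d^5 + d^7) = -A^12 - 51*A^8 - 371*A^4 - 900 - 900*A^-4 - 371*A^-8 - 51*A^-12 - A^-16
  A^-4 * (40*d^2 + 69*d^4 + 11*d^6) = 11*A^8 + 135*A^4 + 481 + 714*A^-4 + 481*A^-8 + 135*A^-12 + 11*A^-16
  A^-6 * (25*d^3 + 19*d^5 + d^7) = -A^8 - 26*A^4 - 141 - 300*A^-4 - 300*A^-8 - 141*A^-12 - 26*A^-16 - A^-20
  A^-8 * (8*d^4 + 2*d^6) = 2*A^4 + 20 + 62*A^-4 + 88*A^-8 + 62*A^-12 + 20*A^-16 + 2*A^-20
  A^-10 * (d^5) = -1 - 5*A^-4 - 10*A^-8 - 10*A^-12 - 5*A^-16 - A^-20
Summing the groups: <K> = -A^16 + A^12 - A^8 + 2*A^4 - 1 + 2*A^-4 - A^-8 + A^-12 - A^-16
Normalise by the writhe: (-A^3)^(-w) = (-A^3)^(0) = 1, so f(A) = 1 * <K> = -A^16 + A^12 - A^8 + 2*A^4 - 1 + 2*A^-4 - A^-8 + A^-12 - A^-16.
Substitute A = t^(-1/4), i.e. A^e → t^(-e/4): V(t) = -t^4 + t^3 - t^2 + 2*t - 1 + 2*t^-1 - t^-2 + t^-3 - t^-4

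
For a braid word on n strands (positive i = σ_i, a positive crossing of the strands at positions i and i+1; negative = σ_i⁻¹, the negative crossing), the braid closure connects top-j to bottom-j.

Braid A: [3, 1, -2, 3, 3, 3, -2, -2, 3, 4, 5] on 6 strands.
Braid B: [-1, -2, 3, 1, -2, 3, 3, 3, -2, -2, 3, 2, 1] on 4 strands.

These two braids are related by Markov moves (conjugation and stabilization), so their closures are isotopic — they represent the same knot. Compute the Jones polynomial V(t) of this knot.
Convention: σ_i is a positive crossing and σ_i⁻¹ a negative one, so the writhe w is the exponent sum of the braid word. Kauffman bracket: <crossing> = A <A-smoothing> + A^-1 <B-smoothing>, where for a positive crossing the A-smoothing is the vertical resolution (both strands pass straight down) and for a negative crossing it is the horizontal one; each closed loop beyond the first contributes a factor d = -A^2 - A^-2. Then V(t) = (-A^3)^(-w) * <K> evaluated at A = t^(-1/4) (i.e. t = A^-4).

-t^6 + 2*t^5 - 4*t^4 + 5*t^3 - 4*t^2 + 5*t - 3 + 2*t^-1 - t^-2

Derivation:
Markov-equivalent braids have isotopic closures, hence identical knot invariants. Strip the Markov moves from each word to reach a common short braid β, then compute V(t) once on β.
Braid A: s3 s1 s2^-1 s3 s3 s3 s2^-1 s2^-1 s3 s4 s5 on 6 strands reduces by inverse Markov moves (closure unchanged at each step):
  Destabilize: the word has the form β·s5 where s5 occurs only as the final letter (β ∈ B_5); drop it and the last strand → 5 strands.
  Destabilize: the word has the form β·s4 where s4 occurs only as the final letter (β ∈ B_4); drop it and the last strand → 4 strands.
Reduced to β = s3 s1 s2^-1 s3 s3 s3 s2^-1 s2^-1 s3 on 4 strands, 9 crossings.
Braid B: s1^-1 s2^-1 s3 s1 s2^-1 s3 s3 s3 s2^-1 s2^-1 s3 s2 s1 on 4 strands reduces by inverse Markov moves (closure unchanged at each step):
  Deconjugate: the word is γ·β·γ⁻¹ with γ = s1^-1 s2^-1 (prefix) and γ⁻¹ = s2 s1 (suffix); strip both.
Reduced to β = s3 s1 s2^-1 s3 s3 s3 s2^-1 s2^-1 s3 on 4 strands, 9 crossings.
Both give the same β = s3 s1 s2^-1 s3 s3 s3 s2^-1 s2^-1 s3 on 4 strands, so one state sum suffices:
Braid: s3 s1 s2^-1 s3 s3 s3 s2^-1 s2^-1 s3 on 4 strands, 9 crossings.
Writhe w = (#positive) - (#negative) = 6 - 3 = 3.
Enumerate smoothing states for the bracket polynomial. There are 2^9 = 512 states.
For each crossing: s=0 is the vertical smoothing, s=1 horizontal. Crossing k contributes A^(sign_k * (1 - 2*s_k)); loop factor d = -A^2 - A^-2.
Tabulate the states by total A-exponent and number of loops L (A-exp: L × count):
  A^9: L=5 ×1
  A^7: L=4 ×9
  A^5: L=3 ×32, L=5 ×4
  A^3: L=2 ×51, L=4 ×32, L=6 ×1
  A^1: L=1 ×27, L=3 ×81, L=5 ×18
  A^-1: L=2 ×53, L=4 ×67, L=6 ×6
  A^-3: L=3 ×50, L=5 ×33, L=7 ×1
  A^-5: L=4 ×27, L=6 ×9
  A^-7: L=5 ×8, L=7 ×1
  A^-9: L=6 ×1
Each group contributes A^e * Σ count * d^(L-1):
Powers of d = -A^2 - A^-2: d^2 = A^4 + 2 + A^-4; d^3 = -A^6 - 3*A^2 - 3*A^-2 - A^-6; d^4 = A^8 + 4*A^4 + 6 + 4*A^-4 + A^-8; d^5 = -A^10 - 5*A^6 - 10*A^2 - 10*A^-2 - 5*A^-6 - A^-10; d^6 = A^12 + 6*A^8 + 15*A^4 + 20 + 15*A^-4 + 6*A^-8 + A^-12.
  A^9 * (d^4) = A^17 + 4*A^13 + 6*A^9 + 4*A^5 + A
  A^7 * (9*d^3) = -9*A^13 - 27*A^9 - 27*A^5 - 9*A
  A^5 * (32*d^2 + 4*d^4) = 4*A^13 + 48*A^9 + 88*A^5 + 48*A + 4*A^-3
  A^3 * (51*d + 32*d^3 + d^5) = -A^13 - 37*A^9 - 157*A^5 - 157*A - 37*A^-3 - A^-7
  A^1 * (27 + 81*d^2 + 18*d^4) = 18*A^9 + 153*A^5 + 297*A + 153*A^-3 + 18*A^-7
  A^-1 * (53*d + 67*d^3 + 6*d^5) = -6*A^9 - 97*A^5 - 314*A - 314*A^-3 - 97*A^-7 - 6*A^-11
  A^-3 * (50*d^2 + 33*d^4 + d^6) = A^9 + 39*A^5 + 197*A + 318*A^-3 + 197*A^-7 + 39*A^-11 + A^-15
  A^-5 * (27*d^3 + 9*d^5) = -9*A^5 - 72*A - 171*A^-3 - 171*A^-7 - 72*A^-11 - 9*A^-15
  A^-7 * (8*d^4 + d^6) = A^5 + 14*A + 47*A^-3 + 68*A^-7 + 47*A^-11 + 14*A^-15 + A^-19
  A^-9 * (d^5) = -A - 5*A^-3 - 10*A^-7 - 10*A^-11 - 5*A^-15 - A^-19
Summing the groups: <K> = A^17 - 2*A^13 + 3*A^9 - 5*A^5 + 4*A - 5*A^-3 + 4*A^-7 - 2*A^-11 + A^-15
Normalise by the writhe: (-A^3)^(-w) = (-A^3)^(-3) = -A^-9, so f(A) = -A^-9 * <K> = -A^8 + 2*A^4 - 3 + 5*A^-4 - 4*A^-8 + 5*A^-12 - 4*A^-16 + 2*A^-20 - A^-24.
Substitute A = t^(-1/4), i.e. A^e → t^(-e/4): V(t) = -t^6 + 2*t^5 - 4*t^4 + 5*t^3 - 4*t^2 + 5*t - 3 + 2*t^-1 - t^-2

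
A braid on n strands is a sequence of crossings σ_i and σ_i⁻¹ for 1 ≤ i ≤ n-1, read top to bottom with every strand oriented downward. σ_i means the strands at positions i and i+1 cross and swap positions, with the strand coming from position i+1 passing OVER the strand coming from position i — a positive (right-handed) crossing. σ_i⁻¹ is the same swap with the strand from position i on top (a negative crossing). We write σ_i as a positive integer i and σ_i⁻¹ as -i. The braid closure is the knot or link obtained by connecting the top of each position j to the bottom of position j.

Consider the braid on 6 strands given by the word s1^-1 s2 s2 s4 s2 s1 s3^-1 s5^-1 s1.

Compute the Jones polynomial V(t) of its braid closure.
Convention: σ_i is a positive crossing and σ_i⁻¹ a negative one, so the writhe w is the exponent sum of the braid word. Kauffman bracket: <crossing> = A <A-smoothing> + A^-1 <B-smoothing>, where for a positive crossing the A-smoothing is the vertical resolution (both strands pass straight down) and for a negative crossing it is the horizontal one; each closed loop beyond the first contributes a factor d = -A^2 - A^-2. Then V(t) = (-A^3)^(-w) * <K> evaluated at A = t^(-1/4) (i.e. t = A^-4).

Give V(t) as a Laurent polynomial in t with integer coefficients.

The presented braid s1^-1 s2 s2 s4 s2 s1 s3^-1 s5^-1 s1 on 6 strands reduces by inverse Markov moves (closure unchanged at each step):
  Deconjugate: the word is γ·β·γ⁻¹ with γ = s1^-1 (prefix) and γ⁻¹ = s1 (suffix); strip both.
  Destabilize: the word has the form β·s5^-1 where s5^-1 occurs only as the final letter (β ∈ B_5); drop it and the last strand → 5 strands.
Reduced to β = s2 s2 s4 s2 s1 s3^-1 on 5 strands, 6 crossings.
Compute on β:
Braid: s2 s2 s4 s2 s1 s3^-1 on 5 strands, 6 crossings.
Writhe w = (#positive) - (#negative) = 5 - 1 = 4.
State-sum expansion of <K>. There are 2^6 = 64 states.
For each crossing: s=0 is the vertical smoothing, s=1 horizontal. Crossing k contributes A^(sign_k * (1 - 2*s_k)); loop factor d = -A^2 - A^-2.
Tabulate the states by total A-exponent and number of loops L (A-exp: L × count):
  A^6: L=4 ×1
  A^4: L=3 ×5, L=5 ×1
  A^2: L=2 ×7, L=4 ×8
  A^0: L=1 ×3, L=3 ×13, L=5 ×4
  A^-2: L=2 ×6, L=4 ×8, L=6 ×1
  A^-4: L=3 ×4, L=5 ×2
  A^-6: L=4 ×1
Each group contributes A^e * Σ count * d^(L-1):
Powers of d = -A^2 - A^-2: d^2 = A^4 + 2 + A^-4; d^3 = -A^6 - 3*A^2 - 3*A^-2 - A^-6; d^4 = A^8 + 4*A^4 + 6 + 4*A^-4 + A^-8; d^5 = -A^10 - 5*A^6 - 10*A^2 - 10*A^-2 - 5*A^-6 - A^-10.
  A^6 * (d^3) = -A^12 - 3*A^8 - 3*A^4 - 1
  A^4 * (5*d^2 + d^4) = A^12 + 9*A^8 + 16*A^4 + 9 + A^-4
  A^2 * (7*d + 8*d^3) = -8*A^8 - 31*A^4 - 31 - 8*A^-4
  A^0 * (3 + 13*d^2 + 4*d^4) = 4*A^8 + 29*A^4 + 53 + 29*A^-4 + 4*A^-8
  A^-2 * (6*d + 8*d^3 + d^5) = -A^8 - 13*A^4 - 40 - 40*A^-4 - 13*A^-8 - A^-12
  A^-4 * (4*d^2 + 2*d^4) = 2*A^4 + 12 + 20*A^-4 + 12*A^-8 + 2*A^-12
  A^-6 * (d^3) = -1 - 3*A^-4 - 3*A^-8 - A^-12
Summing the groups: <K> = A^8 + 1 - A^-4
Normalise by the writhe: (-A^3)^(-w) = (-A^3)^(-4) = A^-12, so f(A) = A^-12 * <K> = A^-4 + A^-12 - A^-16.
Substitute A = t^(-1/4), i.e. A^e → t^(-e/4): V(t) = -t^4 + t^3 + t

Answer: -t^4 + t^3 + t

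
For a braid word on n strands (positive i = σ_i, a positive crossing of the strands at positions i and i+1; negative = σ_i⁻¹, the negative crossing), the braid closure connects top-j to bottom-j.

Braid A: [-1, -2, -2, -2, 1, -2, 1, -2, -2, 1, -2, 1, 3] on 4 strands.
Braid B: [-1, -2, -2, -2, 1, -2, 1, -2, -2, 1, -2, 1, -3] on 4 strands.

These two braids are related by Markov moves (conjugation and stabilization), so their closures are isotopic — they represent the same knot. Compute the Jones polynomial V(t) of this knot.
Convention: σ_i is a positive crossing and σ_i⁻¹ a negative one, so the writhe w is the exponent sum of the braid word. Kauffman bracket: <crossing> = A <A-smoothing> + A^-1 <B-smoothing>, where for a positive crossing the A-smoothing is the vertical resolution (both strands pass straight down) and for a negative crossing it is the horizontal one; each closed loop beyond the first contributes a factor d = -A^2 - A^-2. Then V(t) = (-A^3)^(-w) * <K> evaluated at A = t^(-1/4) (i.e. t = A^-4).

Markov-equivalent braids have isotopic closures, hence identical knot invariants. Strip the Markov moves from each word to reach a common short braid β, then compute V(t) once on β.
Braid A: s1^-1 s2^-1 s2^-1 s2^-1 s1 s2^-1 s1 s2^-1 s2^-1 s1 s2^-1 s1 s3 on 4 strands reduces by inverse Markov moves (closure unchanged at each step):
  Destabilize: the word has the form β·s3 where s3 occurs only as the final letter (β ∈ B_3); drop it and the last strand → 3 strands.
  Deconjugate: the word is γ·β·γ⁻¹ with γ = s1^-1 (prefix) and γ⁻¹ = s1 (suffix); strip both.
Reduced to β = s2^-1 s2^-1 s2^-1 s1 s2^-1 s1 s2^-1 s2^-1 s1 s2^-1 on 3 strands, 10 crossings.
Braid B: s1^-1 s2^-1 s2^-1 s2^-1 s1 s2^-1 s1 s2^-1 s2^-1 s1 s2^-1 s1 s3^-1 on 4 strands reduces by inverse Markov moves (closure unchanged at each step):
  Destabilize: the word has the form β·s3^-1 where s3^-1 occurs only as the final letter (β ∈ B_3); drop it and the last strand → 3 strands.
  Deconjugate: the word is γ·β·γ⁻¹ with γ = s1^-1 (prefix) and γ⁻¹ = s1 (suffix); strip both.
Reduced to β = s2^-1 s2^-1 s2^-1 s1 s2^-1 s1 s2^-1 s2^-1 s1 s2^-1 on 3 strands, 10 crossings.
Both give the same β = s2^-1 s2^-1 s2^-1 s1 s2^-1 s1 s2^-1 s2^-1 s1 s2^-1 on 3 strands, so one state sum suffices:
Braid: s2^-1 s2^-1 s2^-1 s1 s2^-1 s1 s2^-1 s2^-1 s1 s2^-1 on 3 strands, 10 crossings.
Writhe w = (#positive) - (#negative) = 3 - 7 = -4.
Computing the Kauffman bracket via state sum. There are 2^10 = 1024 states.
For each crossing: s=0 is the vertical smoothing, s=1 horizontal. Crossing k contributes A^(sign_k * (1 - 2*s_k)); loop factor d = -A^2 - A^-2.
Tabulate the states by total A-exponent and number of loops L (A-exp: L × count):
  A^10: L=8 ×1
  A^8: L=7 ×10
  A^6: L=6 ×45
  A^4: L=5 ×119, L=7 ×1
  A^2: L=4 ×202, L=6 ×8
  A^0: L=3 ×224, L=5 ×28
  A^-2: L=2 ×156, L=4 ×53, L=6 ×1
  A^-4: L=1 ×57, L=3 ×59, L=5 ×4
  A^-6: L=2 ×38, L=4 ×7
  A^-8: L=3 ×10
  A^-10: L=4 ×1
Each group contributes A^e * Σ count * d^(L-1):
Powers of d = -A^2 - A^-2: d^2 = A^4 + 2 + A^-4; d^3 = -A^6 - 3*A^2 - 3*A^-2 - A^-6; d^4 = A^8 + 4*A^4 + 6 + 4*A^-4 + A^-8; d^5 = -A^10 - 5*A^6 - 10*A^2 - 10*A^-2 - 5*A^-6 - A^-10; d^6 = A^12 + 6*A^8 + 15*A^4 + 20 + 15*A^-4 + 6*A^-8 + A^-12; d^7 = -A^14 - 7*A^10 - 21*A^6 - 35*A^2 - 35*A^-2 - 21*A^-6 - 7*A^-10 - A^-14.
  A^10 * (d^7) = -A^24 - 7*A^20 - 21*A^16 - 35*A^12 - 35*A^8 - 21*A^4 - 7 - A^-4
  A^8 * (10*d^6) = 10*A^20 + 60*A^16 + 150*A^12 + 200*A^8 + 150*A^4 + 60 + 10*A^-4
  A^6 * (45*d^5) = -45*A^16 - 225*A^12 - 450*A^8 - 450*A^4 - 225 - 45*A^-4
  A^4 * (119*d^4 + d^6) = A^16 + 125*A^12 + 491*A^8 + 734*A^4 + 491 + 125*A^-4 + A^-8
  A^2 * (202*d^3 + 8*d^5) = -8*A^12 - 242*A^8 - 686*A^4 - 686 - 242*A^-4 - 8*A^-8
  A^0 * (224*d^2 + 28*d^4) = 28*A^8 + 336*A^4 + 616 + 336*A^-4 + 28*A^-8
  A^-2 * (156*d + 53*d^3 + d^5) = -A^8 - 58*A^4 - 325 - 325*A^-4 - 58*A^-8 - A^-12
  A^-4 * (57 + 59*d^2 + 4*d^4) = 4*A^4 + 75 + 199*A^-4 + 75*A^-8 + 4*A^-12
  A^-6 * (38*d + 7*d^3) = -7 - 59*A^-4 - 59*A^-8 - 7*A^-12
  A^-8 * (10*d^2) = 10*A^-4 + 20*A^-8 + 10*A^-12
  A^-10 * (d^3) = -A^-4 - 3*A^-8 - 3*A^-12 - A^-16
Summing the groups: <K> = -A^24 + 3*A^20 - 5*A^16 + 7*A^12 - 9*A^8 + 9*A^4 - 8 + 7*A^-4 - 4*A^-8 + 3*A^-12 - A^-16
Normalise by the writhe: (-A^3)^(-w) = (-A^3)^(4) = A^12, so f(A) = A^12 * <K> = -A^36 + 3*A^32 - 5*A^28 + 7*A^24 - 9*A^20 + 9*A^16 - 8*A^12 + 7*A^8 - 4*A^4 + 3 - A^-4.
Substitute A = t^(-1/4), i.e. A^e → t^(-e/4): V(t) = -t + 3 - 4*t^-1 + 7*t^-2 - 8*t^-3 + 9*t^-4 - 9*t^-5 + 7*t^-6 - 5*t^-7 + 3*t^-8 - t^-9

Answer: -t + 3 - 4*t^-1 + 7*t^-2 - 8*t^-3 + 9*t^-4 - 9*t^-5 + 7*t^-6 - 5*t^-7 + 3*t^-8 - t^-9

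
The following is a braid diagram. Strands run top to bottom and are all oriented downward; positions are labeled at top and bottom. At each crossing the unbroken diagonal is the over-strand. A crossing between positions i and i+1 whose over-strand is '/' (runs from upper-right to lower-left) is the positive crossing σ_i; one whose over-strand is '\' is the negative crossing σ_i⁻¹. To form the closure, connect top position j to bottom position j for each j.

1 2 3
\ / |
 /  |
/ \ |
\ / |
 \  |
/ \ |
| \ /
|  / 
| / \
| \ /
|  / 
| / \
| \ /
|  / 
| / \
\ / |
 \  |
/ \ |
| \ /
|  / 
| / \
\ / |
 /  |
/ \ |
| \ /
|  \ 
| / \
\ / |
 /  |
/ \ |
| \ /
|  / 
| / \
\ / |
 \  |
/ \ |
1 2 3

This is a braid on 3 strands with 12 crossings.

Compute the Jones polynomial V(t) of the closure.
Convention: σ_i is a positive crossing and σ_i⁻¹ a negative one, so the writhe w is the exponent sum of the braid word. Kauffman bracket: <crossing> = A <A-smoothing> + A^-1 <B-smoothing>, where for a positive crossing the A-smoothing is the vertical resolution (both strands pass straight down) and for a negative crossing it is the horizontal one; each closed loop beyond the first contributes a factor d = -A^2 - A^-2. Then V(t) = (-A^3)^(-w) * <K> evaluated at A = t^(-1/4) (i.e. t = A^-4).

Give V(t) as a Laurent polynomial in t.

-t^8 + t^7 - 2*t^6 + 3*t^5 - 3*t^4 + 4*t^3 - 2*t^2 + 2*t - 1

Derivation:
Reading the diagram top to bottom ('/'-over between positions i,i+1 = s_i, '\'-over = s_i^-1): braid word = s1 s1^-1 s2 s2 s2 s1^-1 s2 s1 s2^-1 s1 s2 s1^-1.
The presented braid s1 s1^-1 s2 s2 s2 s1^-1 s2 s1 s2^-1 s1 s2 s1^-1 on 3 strands reduces by inverse Markov moves (closure unchanged at each step):
  Deconjugate: the word is γ·β·γ⁻¹ with γ = s1 (prefix) and γ⁻¹ = s1^-1 (suffix); strip both.
Reduced to β = s1^-1 s2 s2 s2 s1^-1 s2 s1 s2^-1 s1 s2 on 3 strands, 10 crossings.
Compute on β:
Braid: s1^-1 s2 s2 s2 s1^-1 s2 s1 s2^-1 s1 s2 on 3 strands, 10 crossings.
Writhe w = (#positive) - (#negative) = 7 - 3 = 4.
Computing the Kauffman bracket via state sum. There are 2^10 = 1024 states.
Each crossing splits two ways (0=vertical, 1=horizontal). The state's weight is A^(#A-smoothings - #B-smoothings) * d^(loops - 1).
Tabulate the states by total A-exponent and number of loops L (A-exp: L × count):
  A^10: L=2 ×1
  A^8: L=1 ×5, L=3 ×5
  A^6: L=2 ×39, L=4 ×6
  A^4: L=1 ×34, L=3 ×85, L=5 ×1
  A^2: L=2 ×138, L=4 ×72
  A^0: L=1 ×48, L=3 ×167, L=5 ×37
  A^-2: L=2 ×91, L=4 ×109, L=6 ×10
  A^-4: L=3 ×82, L=5 ×37, L=7 ×1
  A^-6: L=4 ×40, L=6 ×5
  A^-8: L=5 ×10
  A^-10: L=6 ×1
Each group contributes A^e * Σ count * d^(L-1):
Powers of d = -A^2 - A^-2: d^2 = A^4 + 2 + A^-4; d^3 = -A^6 - 3*A^2 - 3*A^-2 - A^-6; d^4 = A^8 + 4*A^4 + 6 + 4*A^-4 + A^-8; d^5 = -A^10 - 5*A^6 - 10*A^2 - 10*A^-2 - 5*A^-6 - A^-10; d^6 = A^12 + 6*A^8 + 15*A^4 + 20 + 15*A^-4 + 6*A^-8 + A^-12.
  A^10 * (d) = -A^12 - A^8
  A^8 * (5 + 5*d^2) = 5*A^12 + 15*A^8 + 5*A^4
  A^6 * (39*d + 6*d^3) = -6*A^12 - 57*A^8 - 57*A^4 - 6
  A^4 * (34 + 85*d^2 + d^4) = A^12 + 89*A^8 + 210*A^4 + 89 + A^-4
  A^2 * (138*d + 72*d^3) = -72*A^8 - 354*A^4 - 354 - 72*A^-4
  A^0 * (48 + 167*d^2 + 37*d^4) = 37*A^8 + 315*A^4 + 604 + 315*A^-4 + 37*A^-8
  A^-2 * (91*d + 109*d^3 + 10*d^5) = -10*A^8 - 159*A^4 - 518 - 518*A^-4 - 159*A^-8 - 10*A^-12
  A^-4 * (82*d^2 + 37*d^4 + d^6) = A^8 + 43*A^4 + 245 + 406*A^-4 + 245*A^-8 + 43*A^-12 + A^-16
  A^-6 * (40*d^3 + 5*d^5) = -5*A^4 - 65 - 170*A^-4 - 170*A^-8 - 65*A^-12 - 5*A^-16
  A^-8 * (10*d^4) = 10 + 40*A^-4 + 60*A^-8 + 40*A^-12 + 10*A^-16
  A^-10 * (d^5) = -1 - 5*A^-4 - 10*A^-8 - 10*A^-12 - 5*A^-16 - A^-20
Summing the groups: <K> = -A^12 + 2*A^8 - 2*A^4 + 4 - 3*A^-4 + 3*A^-8 - 2*A^-12 + A^-16 - A^-20
Normalise by the writhe: (-A^3)^(-w) = (-A^3)^(-4) = A^-12, so f(A) = A^-12 * <K> = -1 + 2*A^-4 - 2*A^-8 + 4*A^-12 - 3*A^-16 + 3*A^-20 - 2*A^-24 + A^-28 - A^-32.
Substitute A = t^(-1/4), i.e. A^e → t^(-e/4): V(t) = -t^8 + t^7 - 2*t^6 + 3*t^5 - 3*t^4 + 4*t^3 - 2*t^2 + 2*t - 1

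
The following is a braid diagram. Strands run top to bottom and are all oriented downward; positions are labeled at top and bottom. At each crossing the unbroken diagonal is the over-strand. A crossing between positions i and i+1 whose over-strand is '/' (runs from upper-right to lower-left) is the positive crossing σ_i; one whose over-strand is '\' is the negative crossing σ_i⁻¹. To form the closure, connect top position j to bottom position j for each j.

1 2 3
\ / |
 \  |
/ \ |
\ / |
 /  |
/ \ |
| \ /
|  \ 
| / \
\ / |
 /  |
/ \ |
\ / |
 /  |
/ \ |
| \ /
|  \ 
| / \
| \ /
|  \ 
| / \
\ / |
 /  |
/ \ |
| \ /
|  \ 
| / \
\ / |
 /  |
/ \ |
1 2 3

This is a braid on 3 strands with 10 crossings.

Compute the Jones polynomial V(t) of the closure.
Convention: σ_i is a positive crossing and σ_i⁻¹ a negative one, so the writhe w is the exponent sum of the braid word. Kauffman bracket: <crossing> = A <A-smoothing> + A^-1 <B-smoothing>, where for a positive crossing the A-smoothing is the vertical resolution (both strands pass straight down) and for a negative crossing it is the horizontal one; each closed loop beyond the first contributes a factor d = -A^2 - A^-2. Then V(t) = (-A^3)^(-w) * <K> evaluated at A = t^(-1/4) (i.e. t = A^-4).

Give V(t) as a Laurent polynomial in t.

t^4 - 3*t^3 + 5*t^2 - 6*t + 7 - 6*t^-1 + 5*t^-2 - 3*t^-3 + t^-4

Derivation:
Reading the diagram top to bottom ('/'-over between positions i,i+1 = s_i, '\'-over = s_i^-1): braid word = s1^-1 s1 s2^-1 s1 s1 s2^-1 s2^-1 s1 s2^-1 s1.
The presented braid s1^-1 s1 s2^-1 s1 s1 s2^-1 s2^-1 s1 s2^-1 s1 on 3 strands reduces by inverse Markov moves (closure unchanged at each step):
  Deconjugate: the word is γ·β·γ⁻¹ with γ = s1^-1 (prefix) and γ⁻¹ = s1 (suffix); strip both.
Reduced to β = s1 s2^-1 s1 s1 s2^-1 s2^-1 s1 s2^-1 on 3 strands, 8 crossings.
Compute on β:
Braid: s1 s2^-1 s1 s1 s2^-1 s2^-1 s1 s2^-1 on 3 strands, 8 crossings.
Writhe w = (#positive) - (#negative) = 4 - 4 = 0.
State-sum expansion of <K>. There are 2^8 = 256 states.
For each crossing: s=0 is the vertical smoothing, s=1 horizontal. Crossing k contributes A^(sign_k * (1 - 2*s_k)); loop factor d = -A^2 - A^-2.
Tabulate the states by total A-exponent and number of loops L (A-exp: L × count):
  A^8: L=5 ×1
  A^6: L=4 ×8
  A^4: L=3 ×27, L=5 ×1
  A^2: L=2 ×47, L=4 ×9
  A^0: L=1 ×37, L=3 ×32, L=5 ×1
  A^-2: L=2 ×47, L=4 ×9
  A^-4: L=3 ×27, L=5 ×1
  A^-6: L=4 ×8
  A^-8: L=5 ×1
Each group contributes A^e * Σ count * d^(L-1):
Powers of d = -A^2 - A^-2: d^2 = A^4 + 2 + A^-4; d^3 = -A^6 - 3*A^2 - 3*A^-2 - A^-6; d^4 = A^8 + 4*A^4 + 6 + 4*A^-4 + A^-8.
  A^8 * (d^4) = A^16 + 4*A^12 + 6*A^8 + 4*A^4 + 1
  A^6 * (8*d^3) = -8*A^12 - 24*A^8 - 24*A^4 - 8
  A^4 * (27*d^2 + d^4) = A^12 + 31*A^8 + 60*A^4 + 31 + A^-4
  A^2 * (47*d + 9*d^3) = -9*A^8 - 74*A^4 - 74 - 9*A^-4
  A^0 * (37 + 32*d^2 + d^4) = A^8 + 36*A^4 + 107 + 36*A^-4 + A^-8
  A^-2 * (47*d + 9*d^3) = -9*A^4 - 74 - 74*A^-4 - 9*A^-8
  A^-4 * (27*d^2 + d^4) = A^4 + 31 + 60*A^-4 + 31*A^-8 + A^-12
  A^-6 * (8*d^3) = -8 - 24*A^-4 - 24*A^-8 - 8*A^-12
  A^-8 * (d^4) = 1 + 4*A^-4 + 6*A^-8 + 4*A^-12 + A^-16
Summing the groups: <K> = A^16 - 3*A^12 + 5*A^8 - 6*A^4 + 7 - 6*A^-4 + 5*A^-8 - 3*A^-12 + A^-16
Normalise by the writhe: (-A^3)^(-w) = (-A^3)^(0) = 1, so f(A) = 1 * <K> = A^16 - 3*A^12 + 5*A^8 - 6*A^4 + 7 - 6*A^-4 + 5*A^-8 - 3*A^-12 + A^-16.
Substitute A = t^(-1/4), i.e. A^e → t^(-e/4): V(t) = t^4 - 3*t^3 + 5*t^2 - 6*t + 7 - 6*t^-1 + 5*t^-2 - 3*t^-3 + t^-4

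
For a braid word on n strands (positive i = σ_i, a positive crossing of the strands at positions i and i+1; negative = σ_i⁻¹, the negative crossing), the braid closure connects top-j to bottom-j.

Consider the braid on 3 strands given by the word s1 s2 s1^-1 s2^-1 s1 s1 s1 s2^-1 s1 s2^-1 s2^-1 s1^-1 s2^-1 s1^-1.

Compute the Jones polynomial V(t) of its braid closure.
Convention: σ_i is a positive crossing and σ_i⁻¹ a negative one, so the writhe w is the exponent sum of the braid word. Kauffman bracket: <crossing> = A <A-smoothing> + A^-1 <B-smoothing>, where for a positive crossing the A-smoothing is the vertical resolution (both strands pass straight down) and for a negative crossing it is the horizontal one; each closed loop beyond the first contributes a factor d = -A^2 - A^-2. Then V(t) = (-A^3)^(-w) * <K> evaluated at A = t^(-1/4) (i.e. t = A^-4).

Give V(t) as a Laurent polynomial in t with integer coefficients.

t^2 - 2*t + 3 - 3*t^-1 + 4*t^-2 - 3*t^-3 + 2*t^-4 - 2*t^-5 + t^-6

Derivation:
The presented braid s1 s2 s1^-1 s2^-1 s1 s1 s1 s2^-1 s1 s2^-1 s2^-1 s1^-1 s2^-1 s1^-1 on 3 strands reduces by inverse Markov moves (closure unchanged at each step):
  Deconjugate: the word is γ·β·γ⁻¹ with γ = s1 s2 (prefix) and γ⁻¹ = s2^-1 s1^-1 (suffix); strip both.
Reduced to β = s1^-1 s2^-1 s1 s1 s1 s2^-1 s1 s2^-1 s2^-1 s1^-1 on 3 strands, 10 crossings.
Compute on β:
Braid: s1^-1 s2^-1 s1 s1 s1 s2^-1 s1 s2^-1 s2^-1 s1^-1 on 3 strands, 10 crossings.
Writhe w = (#positive) - (#negative) = 4 - 6 = -2.
Enumerate smoothing states for the bracket polynomial. There are 2^10 = 1024 states.
For each crossing: s=0 is the vertical smoothing, s=1 horizontal. Crossing k contributes A^(sign_k * (1 - 2*s_k)); loop factor d = -A^2 - A^-2.
Tabulate the states by total A-exponent and number of loops L (A-exp: L × count):
  A^10: L=5 ×1
  A^8: L=4 ×10
  A^6: L=3 ×38, L=5 ×7
  A^4: L=2 ×67, L=4 ×49, L=6 ×4
  A^2: L=1 ×46, L=3 ×130, L=5 ×33, L=7 ×1
  A^0: L=2 ×131, L=4 ×110, L=6 ×11
  A^-2: L=1 ×25, L=3 ×133, L=5 ×51, L=7 ×1
  A^-4: L=2 ×37, L=4 ×72, L=6 ×11
  A^-6: L=3 ×25, L=5 ×19, L=7 ×1
  A^-8: L=4 ×8, L=6 ×2
  A^-10: L=5 ×1
Each group contributes A^e * Σ count * d^(L-1):
Powers of d = -A^2 - A^-2: d^2 = A^4 + 2 + A^-4; d^3 = -A^6 - 3*A^2 - 3*A^-2 - A^-6; d^4 = A^8 + 4*A^4 + 6 + 4*A^-4 + A^-8; d^5 = -A^10 - 5*A^6 - 10*A^2 - 10*A^-2 - 5*A^-6 - A^-10; d^6 = A^12 + 6*A^8 + 15*A^4 + 20 + 15*A^-4 + 6*A^-8 + A^-12.
  A^10 * (d^4) = A^18 + 4*A^14 + 6*A^10 + 4*A^6 + A^2
  A^8 * (10*d^3) = -10*A^14 - 30*A^10 - 30*A^6 - 10*A^2
  A^6 * (38*d^2 + 7*d^4) = 7*A^14 + 66*A^10 + 118*A^6 + 66*A^2 + 7*A^-2
  A^4 * (67*d + 49*d^3 + 4*d^5) = -4*A^14 - 69*A^10 - 254*A^6 - 254*A^2 - 69*A^-2 - 4*A^-6
  A^2 * (46 + 130*d^2 + 33*d^4 + d^6) = A^14 + 39*A^10 + 277*A^6 + 524*A^2 + 277*A^-2 + 39*A^-6 + A^-10
  A^0 * (131*d + 110*d^3 + 11*d^5) = -11*A^10 - 165*A^6 - 571*A^2 - 571*A^-2 - 165*A^-6 - 11*A^-10
  A^-2 * (25 + 133*d^2 + 51*d^4 + d^6) = A^10 + 57*A^6 + 352*A^2 + 617*A^-2 + 352*A^-6 + 57*A^-10 + A^-14
  A^-4 * (37*d + 72*d^3 + 11*d^5) = -11*A^6 - 127*A^2 - 363*A^-2 - 363*A^-6 - 127*A^-10 - 11*A^-14
  A^-6 * (25*d^2 + 19*d^4 + d^6) = A^6 + 25*A^2 + 116*A^-2 + 184*A^-6 + 116*A^-10 + 25*A^-14 + A^-18
  A^-8 * (8*d^3 + 2*d^5) = -2*A^2 - 18*A^-2 - 44*A^-6 - 44*A^-10 - 18*A^-14 - 2*A^-18
  A^-10 * (d^4) = A^-2 + 4*A^-6 + 6*A^-10 + 4*A^-14 + A^-18
Summing the groups: <K> = A^18 - 2*A^14 + 2*A^10 - 3*A^6 + 4*A^2 - 3*A^-2 + 3*A^-6 - 2*A^-10 + A^-14
Normalise by the writhe: (-A^3)^(-w) = (-A^3)^(2) = A^6, so f(A) = A^6 * <K> = A^24 - 2*A^20 + 2*A^16 - 3*A^12 + 4*A^8 - 3*A^4 + 3 - 2*A^-4 + A^-8.
Substitute A = t^(-1/4), i.e. A^e → t^(-e/4): V(t) = t^2 - 2*t + 3 - 3*t^-1 + 4*t^-2 - 3*t^-3 + 2*t^-4 - 2*t^-5 + t^-6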